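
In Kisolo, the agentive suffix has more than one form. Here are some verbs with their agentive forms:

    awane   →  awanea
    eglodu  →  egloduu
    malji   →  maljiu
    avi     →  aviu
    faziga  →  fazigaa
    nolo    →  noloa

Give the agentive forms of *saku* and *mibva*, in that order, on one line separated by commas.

sakuu, mibvaa

The pattern is height harmony: -u when the last vowel of the stem is a high vowel (*eglodu*, *malji*, *avi*); -a when the last vowel of the stem is a non-high vowel (*awane*, *faziga*, *nolo*).
*saku*: last vowel = /u/, a high vowel → -u → *sakuu*.
*mibva* — last vowel /a/ (a non-high vowel) → -a → *mibvaa*.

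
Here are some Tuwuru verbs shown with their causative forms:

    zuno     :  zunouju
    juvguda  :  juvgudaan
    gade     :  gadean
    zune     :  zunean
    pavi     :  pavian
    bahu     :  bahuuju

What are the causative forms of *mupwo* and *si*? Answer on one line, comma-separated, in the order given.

mupwouju, sian

The pattern is rounding harmony: -uju when the last vowel of the stem is a rounded vowel (*zuno*, *bahu*); -an when the last vowel of the stem is an unrounded vowel (*juvguda*, *gade*, *zune*, *pavi*).
*mupwo*: last vowel = /o/, a rounded vowel → -uju → *mupwouju*.
Since the last vowel of *si* is /i/ (an unrounded vowel), it takes -an, giving *sian*.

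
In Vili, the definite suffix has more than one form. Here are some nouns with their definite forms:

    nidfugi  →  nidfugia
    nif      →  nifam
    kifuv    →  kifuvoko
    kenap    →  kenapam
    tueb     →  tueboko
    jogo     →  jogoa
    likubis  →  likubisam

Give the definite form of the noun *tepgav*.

The suffix is conditioned by the final sound: -am when the stem ends in a voiceless consonant (*nif*, *kenap*, *likubis*); -oko when the stem ends in a voiced consonant (*kifuv*, *tueb*); -a when the stem ends in a vowel (*nidfugi*, *jogo*).
*tepgav*: final sound = /v/, a voiced consonant → -oko → *tepgavoko*.

tepgavoko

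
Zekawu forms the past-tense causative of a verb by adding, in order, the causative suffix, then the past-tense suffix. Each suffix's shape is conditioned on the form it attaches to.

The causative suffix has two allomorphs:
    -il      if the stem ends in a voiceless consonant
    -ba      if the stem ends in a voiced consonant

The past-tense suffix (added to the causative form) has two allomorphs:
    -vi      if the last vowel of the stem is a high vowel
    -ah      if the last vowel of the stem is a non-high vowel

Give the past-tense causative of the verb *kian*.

kianbaah

*kian* — final consonant /n/ (voiced) → -ba → *kianba*.
Since the last vowel of the causative form *kianba* is /a/ (a non-high vowel), it takes -ah, giving *kianbaah*.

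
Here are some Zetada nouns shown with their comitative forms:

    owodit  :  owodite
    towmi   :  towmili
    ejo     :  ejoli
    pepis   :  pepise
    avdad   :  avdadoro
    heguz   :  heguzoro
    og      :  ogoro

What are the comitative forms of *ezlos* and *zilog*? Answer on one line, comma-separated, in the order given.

The alternation tracks the final sound of the stem — -e when the stem ends in a voiceless consonant (*owodit*, *pepis*); -oro when the stem ends in a voiced consonant (*avdad*, *heguz*, *og*); -li when the stem ends in a vowel (*towmi*, *ejo*).
Since the final sound of *ezlos* is /s/ (a voiceless consonant), it takes -e, giving *ezlose*.
The final sound of *zilog* is /g/, which is a voiced consonant, so the suffix is -oro, giving *zilogoro*.

ezlose, zilogoro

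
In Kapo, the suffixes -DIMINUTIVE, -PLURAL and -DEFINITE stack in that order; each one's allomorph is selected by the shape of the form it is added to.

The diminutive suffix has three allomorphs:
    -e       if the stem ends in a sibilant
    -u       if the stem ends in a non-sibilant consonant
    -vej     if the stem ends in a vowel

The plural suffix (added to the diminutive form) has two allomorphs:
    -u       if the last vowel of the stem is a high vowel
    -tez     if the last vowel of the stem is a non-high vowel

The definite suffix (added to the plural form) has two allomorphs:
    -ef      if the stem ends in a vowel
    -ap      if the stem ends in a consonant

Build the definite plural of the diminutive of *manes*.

manesetezap

Since the final sound of *manes* is /s/ (a sibilant), it takes -e, giving *manese*.
The last vowel of the diminutive form *manese* is /e/, which is a non-high vowel, so the plural suffix is -tez, giving *manesetez*.
Since the final sound of the plural form *manesetez* is /z/ (a consonant), it takes -ap, giving *manesetezap*.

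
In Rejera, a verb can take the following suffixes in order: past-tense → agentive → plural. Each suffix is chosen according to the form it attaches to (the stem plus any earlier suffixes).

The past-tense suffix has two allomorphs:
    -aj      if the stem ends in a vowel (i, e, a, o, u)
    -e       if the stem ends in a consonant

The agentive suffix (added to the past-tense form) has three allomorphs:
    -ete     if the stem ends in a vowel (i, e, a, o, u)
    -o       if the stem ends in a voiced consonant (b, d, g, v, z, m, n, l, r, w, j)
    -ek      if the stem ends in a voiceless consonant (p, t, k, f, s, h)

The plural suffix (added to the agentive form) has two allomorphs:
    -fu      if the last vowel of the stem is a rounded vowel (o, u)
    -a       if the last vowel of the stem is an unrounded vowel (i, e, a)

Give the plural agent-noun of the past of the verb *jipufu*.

jipufuajofu

*jipufu*: final sound = /u/, a vowel → -aj → *jipufuaj*.
The final sound of the past-tense form *jipufuaj* is /j/, which is a voiced consonant, so the agentive suffix is -o, giving *jipufuajo*.
The last vowel of the agentive form *jipufuajo* is /o/, which is a rounded vowel, so the plural suffix is -fu, giving *jipufuajofu*.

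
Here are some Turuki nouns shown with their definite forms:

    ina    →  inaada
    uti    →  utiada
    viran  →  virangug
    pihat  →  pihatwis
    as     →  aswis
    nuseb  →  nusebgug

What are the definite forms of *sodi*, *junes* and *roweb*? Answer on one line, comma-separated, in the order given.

The alternation tracks the final sound of the stem — -wis when the stem ends in a voiceless consonant (*pihat*, *as*); -gug when the stem ends in a voiced consonant (*viran*, *nuseb*); -ada when the stem ends in a vowel (*ina*, *uti*).
Since the final sound of *sodi* is /i/ (a vowel), it takes -ada, giving *sodiada*.
Since the final sound of *junes* is /s/ (a voiceless consonant), it takes -wis, giving *juneswis*.
*roweb* — final sound /b/ (a voiced consonant) → -gug → *rowebgug*.

sodiada, juneswis, rowebgug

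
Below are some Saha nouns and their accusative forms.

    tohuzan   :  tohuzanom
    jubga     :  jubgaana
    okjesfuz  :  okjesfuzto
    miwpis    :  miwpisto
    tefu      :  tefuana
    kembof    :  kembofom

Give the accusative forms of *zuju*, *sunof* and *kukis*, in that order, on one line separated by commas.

Looking at the final sound of each stem: -to when the stem ends in a sibilant (*okjesfuz*, *miwpis*); -om when the stem ends in a non-sibilant consonant (*tohuzan*, *kembof*); -ana when the stem ends in a vowel (*jubga*, *tefu*).
The final sound of *zuju* is /u/, which is a vowel, so the suffix is -ana, giving *zujuana*.
*sunof*: final sound = /f/, a non-sibilant consonant → -om → *sunofom*.
*kukis* — final sound /s/ (a sibilant) → -to → *kukisto*.

zujuana, sunofom, kukisto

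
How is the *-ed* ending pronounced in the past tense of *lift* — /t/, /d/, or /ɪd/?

The stem *lift* ends in /t/ or /d/.
The -ed suffix is realized as /ɪd/ after /t, d/; as /t/ after other voiceless consonants; and as /d/ after other voiced sounds.
So -ed on *lift* is pronounced /ɪd/.

/ɪd/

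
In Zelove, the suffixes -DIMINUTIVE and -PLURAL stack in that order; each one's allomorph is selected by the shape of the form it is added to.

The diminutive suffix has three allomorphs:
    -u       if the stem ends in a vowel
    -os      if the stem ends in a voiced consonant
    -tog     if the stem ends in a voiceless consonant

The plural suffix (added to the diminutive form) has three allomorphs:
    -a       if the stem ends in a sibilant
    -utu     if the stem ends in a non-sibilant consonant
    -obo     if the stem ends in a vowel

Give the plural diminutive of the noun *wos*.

wostogutu

*wos*: final sound = /s/, a voiceless consonant → -tog → *wostog*.
The final sound of the diminutive form *wostog* is /g/, which is a non-sibilant consonant, so the plural suffix is -utu, giving *wostogutu*.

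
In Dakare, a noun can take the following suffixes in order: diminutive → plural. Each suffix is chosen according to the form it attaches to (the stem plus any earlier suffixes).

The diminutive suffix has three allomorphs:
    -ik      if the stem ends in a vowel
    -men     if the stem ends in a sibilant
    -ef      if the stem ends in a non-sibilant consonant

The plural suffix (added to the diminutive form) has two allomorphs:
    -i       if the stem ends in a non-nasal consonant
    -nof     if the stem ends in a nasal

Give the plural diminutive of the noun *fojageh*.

fojagehefi

*fojageh*: final sound = /h/, a non-sibilant consonant → -ef → *fojagehef*.
The diminutive form *fojagehef*: final consonant = /f/, non-nasal → -i → *fojagehefi*.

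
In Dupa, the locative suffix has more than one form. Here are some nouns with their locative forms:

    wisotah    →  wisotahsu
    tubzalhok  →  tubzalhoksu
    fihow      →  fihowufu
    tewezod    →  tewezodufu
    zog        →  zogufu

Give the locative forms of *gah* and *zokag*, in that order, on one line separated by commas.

The alternation tracks the final consonant of the stem — -su when the stem ends in a voiceless consonant (*wisotah*, *tubzalhok*); -ufu when the stem ends in a voiced consonant (*fihow*, *tewezod*, *zog*).
The final consonant of *gah* is /h/, which is voiceless, so the suffix is -su, giving *gahsu*.
The final consonant of *zokag* is /g/, which is voiced, so the suffix is -ufu, giving *zokagufu*.

gahsu, zokagufu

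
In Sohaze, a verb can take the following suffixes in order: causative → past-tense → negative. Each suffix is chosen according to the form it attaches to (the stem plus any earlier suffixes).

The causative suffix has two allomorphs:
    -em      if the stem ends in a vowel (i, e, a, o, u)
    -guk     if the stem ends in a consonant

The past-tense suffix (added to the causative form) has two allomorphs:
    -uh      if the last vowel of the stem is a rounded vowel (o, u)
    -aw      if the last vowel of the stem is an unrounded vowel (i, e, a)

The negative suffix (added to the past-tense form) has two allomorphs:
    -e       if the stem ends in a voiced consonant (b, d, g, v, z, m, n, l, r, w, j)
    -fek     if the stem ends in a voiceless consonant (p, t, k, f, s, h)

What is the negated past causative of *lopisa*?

*lopisa*: final sound = /a/, a vowel → -em → *lopisaem*.
The causative form *lopisaem* — last vowel /e/ (an unrounded vowel) → -aw → *lopisaemaw*.
The past-tense form *lopisaemaw*: final consonant = /w/, voiced → -e → *lopisaemawe*.

lopisaemawe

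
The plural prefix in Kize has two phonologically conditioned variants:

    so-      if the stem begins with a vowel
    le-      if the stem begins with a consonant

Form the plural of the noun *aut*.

*aut*: first sound = /a/, a vowel → so- → *soaut*.

soaut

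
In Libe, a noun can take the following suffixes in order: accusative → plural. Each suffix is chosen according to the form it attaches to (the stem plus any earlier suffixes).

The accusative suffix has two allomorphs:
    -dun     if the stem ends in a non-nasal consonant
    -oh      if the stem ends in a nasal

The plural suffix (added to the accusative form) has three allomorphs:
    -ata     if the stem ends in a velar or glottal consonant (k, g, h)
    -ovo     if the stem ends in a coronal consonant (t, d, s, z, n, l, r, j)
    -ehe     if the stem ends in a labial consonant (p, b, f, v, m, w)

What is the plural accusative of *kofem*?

kofemohata

The final consonant of *kofem* is /m/, which is a nasal, so the accusative suffix is -oh, giving *kofemoh*.
The accusative form *kofemoh* — final consonant /h/ (velar/glottal) → -ata → *kofemohata*.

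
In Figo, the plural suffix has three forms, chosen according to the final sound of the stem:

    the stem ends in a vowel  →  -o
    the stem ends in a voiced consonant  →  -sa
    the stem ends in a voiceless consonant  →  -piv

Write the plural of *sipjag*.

sipjagsa

Since the final sound of *sipjag* is /g/ (a voiced consonant), it takes -sa, giving *sipjagsa*.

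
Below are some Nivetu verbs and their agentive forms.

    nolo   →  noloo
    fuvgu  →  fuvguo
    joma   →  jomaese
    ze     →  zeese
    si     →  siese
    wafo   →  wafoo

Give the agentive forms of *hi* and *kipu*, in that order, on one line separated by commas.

hiese, kipuo

The suffix is conditioned by the last vowel: -o when the last vowel of the stem is a rounded vowel (*nolo*, *fuvgu*, *wafo*); -ese when the last vowel of the stem is an unrounded vowel (*joma*, *ze*, *si*).
Since the last vowel of *hi* is /i/ (an unrounded vowel), it takes -ese, giving *hiese*.
Since the last vowel of *kipu* is /u/ (a rounded vowel), it takes -o, giving *kipuo*.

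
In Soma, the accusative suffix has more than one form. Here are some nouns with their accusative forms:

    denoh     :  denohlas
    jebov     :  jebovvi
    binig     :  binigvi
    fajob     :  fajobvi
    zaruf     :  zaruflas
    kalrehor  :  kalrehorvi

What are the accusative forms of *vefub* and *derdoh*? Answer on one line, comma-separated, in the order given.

vefubvi, derdohlas

The alternation tracks the final consonant of the stem — -las when the stem ends in a voiceless consonant (*denoh*, *zaruf*); -vi when the stem ends in a voiced consonant (*jebov*, *binig*, *fajob*, *kalrehor*).
Since the final consonant of *vefub* is /b/ (voiced), it takes -vi, giving *vefubvi*.
*derdoh*: final consonant = /h/, voiceless → -las → *derdohlas*.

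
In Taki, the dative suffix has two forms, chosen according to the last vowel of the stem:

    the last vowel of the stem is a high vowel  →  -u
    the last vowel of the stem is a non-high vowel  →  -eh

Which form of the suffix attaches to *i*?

Since the last vowel of *i* is /i/ (a high vowel), it takes -u.

-u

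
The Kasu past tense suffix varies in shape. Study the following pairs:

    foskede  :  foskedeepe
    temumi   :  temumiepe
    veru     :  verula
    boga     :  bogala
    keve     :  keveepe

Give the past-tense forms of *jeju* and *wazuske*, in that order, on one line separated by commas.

The pattern is front/back vowel harmony: -epe when the last vowel of the stem is a front vowel (*foskede*, *temumi*, *keve*); -la when the last vowel of the stem is a back vowel (*veru*, *boga*).
*jeju*: last vowel = /u/, a back vowel → -la → *jejula*.
*wazuske*: last vowel = /e/, a front vowel → -epe → *wazuskeepe*.

jejula, wazuskeepe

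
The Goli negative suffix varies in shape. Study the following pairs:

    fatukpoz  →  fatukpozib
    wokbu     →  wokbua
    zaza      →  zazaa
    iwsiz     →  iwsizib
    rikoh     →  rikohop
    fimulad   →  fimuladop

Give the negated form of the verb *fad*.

fadop

The suffix is conditioned by the final sound: -ib when the stem ends in a sibilant (*fatukpoz*, *iwsiz*); -op when the stem ends in a non-sibilant consonant (*rikoh*, *fimulad*); -a when the stem ends in a vowel (*wokbu*, *zaza*).
*fad*: final sound = /d/, a non-sibilant consonant → -op → *fadop*.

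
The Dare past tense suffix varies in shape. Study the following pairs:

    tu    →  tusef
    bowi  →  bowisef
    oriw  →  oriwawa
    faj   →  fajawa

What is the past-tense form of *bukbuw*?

bukbuwawa

The alternation tracks the final sound of the stem — -awa when the stem ends in a consonant (*oriw*, *faj*); -sef when the stem ends in a vowel (*tu*, *bowi*).
Since the final sound of *bukbuw* is /w/ (a consonant), it takes -awa, giving *bukbuwawa*.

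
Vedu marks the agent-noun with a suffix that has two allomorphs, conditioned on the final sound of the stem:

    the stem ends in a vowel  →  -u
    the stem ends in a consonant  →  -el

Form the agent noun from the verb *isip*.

isipel

The final sound of *isip* is /p/, which is a consonant, so the suffix is -el, giving *isipel*.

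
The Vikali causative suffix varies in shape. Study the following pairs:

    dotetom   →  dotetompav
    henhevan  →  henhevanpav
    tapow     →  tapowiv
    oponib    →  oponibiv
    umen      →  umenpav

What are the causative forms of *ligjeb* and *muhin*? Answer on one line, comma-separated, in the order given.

ligjebiv, muhinpav

Looking at the final consonant of each stem: -pav when the stem ends in a nasal (*dotetom*, *henhevan*, *umen*); -iv when the stem ends in a non-nasal consonant (*tapow*, *oponib*).
Since the final consonant of *ligjeb* is /b/ (non-nasal), it takes -iv, giving *ligjebiv*.
*muhin* — final consonant /n/ (a nasal) → -pav → *muhinpav*.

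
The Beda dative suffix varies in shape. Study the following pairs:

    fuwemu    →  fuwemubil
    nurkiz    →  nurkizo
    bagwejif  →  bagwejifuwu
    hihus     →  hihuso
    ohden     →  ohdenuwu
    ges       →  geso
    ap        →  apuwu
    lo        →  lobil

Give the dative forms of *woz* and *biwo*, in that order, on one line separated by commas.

The suffix is conditioned by the final sound: -o when the stem ends in a sibilant (*nurkiz*, *hihus*, *ges*); -uwu when the stem ends in a non-sibilant consonant (*bagwejif*, *ohden*, *ap*); -bil when the stem ends in a vowel (*fuwemu*, *lo*).
Since the final sound of *woz* is /z/ (a sibilant), it takes -o, giving *wozo*.
Since the final sound of *biwo* is /o/ (a vowel), it takes -bil, giving *biwobil*.

wozo, biwobil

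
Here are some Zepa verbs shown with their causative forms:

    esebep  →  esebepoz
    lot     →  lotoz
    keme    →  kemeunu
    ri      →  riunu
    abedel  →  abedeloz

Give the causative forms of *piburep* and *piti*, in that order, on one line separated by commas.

The alternation tracks the final sound of the stem — -oz when the stem ends in a consonant (*esebep*, *lot*, *abedel*); -unu when the stem ends in a vowel (*keme*, *ri*).
*piburep*: final sound = /p/, a consonant → -oz → *piburepoz*.
*piti* — final sound /i/ (a vowel) → -unu → *pitiunu*.

piburepoz, pitiunu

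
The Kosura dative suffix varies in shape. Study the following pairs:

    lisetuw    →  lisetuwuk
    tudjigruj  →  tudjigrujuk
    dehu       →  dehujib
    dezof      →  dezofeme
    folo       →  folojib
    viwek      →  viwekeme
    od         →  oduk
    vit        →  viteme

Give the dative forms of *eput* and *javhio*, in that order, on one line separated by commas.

eputeme, javhiojib

Looking at the final sound of each stem: -eme when the stem ends in a voiceless consonant (*dezof*, *viwek*, *vit*); -uk when the stem ends in a voiced consonant (*lisetuw*, *tudjigruj*, *od*); -jib when the stem ends in a vowel (*dehu*, *folo*).
*eput* — final sound /t/ (a voiceless consonant) → -eme → *eputeme*.
The final sound of *javhio* is /o/, which is a vowel, so the suffix is -jib, giving *javhiojib*.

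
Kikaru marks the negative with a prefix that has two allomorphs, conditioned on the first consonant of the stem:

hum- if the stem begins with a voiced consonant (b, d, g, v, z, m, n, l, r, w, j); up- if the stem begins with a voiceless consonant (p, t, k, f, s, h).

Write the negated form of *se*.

upse

Since the first consonant of *se* is /s/ (voiceless), it takes up-, giving *upse*.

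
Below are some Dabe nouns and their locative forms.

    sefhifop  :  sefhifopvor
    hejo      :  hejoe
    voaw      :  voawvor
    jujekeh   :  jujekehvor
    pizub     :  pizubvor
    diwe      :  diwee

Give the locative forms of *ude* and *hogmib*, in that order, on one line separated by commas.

udee, hogmibvor

Looking at the final sound of each stem: -vor when the stem ends in a consonant (*sefhifop*, *voaw*, *jujekeh*, *pizub*); -e when the stem ends in a vowel (*hejo*, *diwe*).
Since the final sound of *ude* is /e/ (a vowel), it takes -e, giving *udee*.
*hogmib*: final sound = /b/, a consonant → -vor → *hogmibvor*.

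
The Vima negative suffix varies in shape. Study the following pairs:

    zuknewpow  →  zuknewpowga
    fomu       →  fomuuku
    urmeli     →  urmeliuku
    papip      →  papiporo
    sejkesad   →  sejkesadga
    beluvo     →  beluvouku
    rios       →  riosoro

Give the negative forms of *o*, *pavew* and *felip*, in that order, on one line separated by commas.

The suffix is conditioned by the final sound: -oro when the stem ends in a voiceless consonant (*papip*, *rios*); -ga when the stem ends in a voiced consonant (*zuknewpow*, *sejkesad*); -uku when the stem ends in a vowel (*fomu*, *urmeli*, *beluvo*).
*o* — final sound /o/ (a vowel) → -uku → *ouku*.
*pavew* — final sound /w/ (a voiced consonant) → -ga → *pavewga*.
*felip* — final sound /p/ (a voiceless consonant) → -oro → *feliporo*.

ouku, pavewga, feliporo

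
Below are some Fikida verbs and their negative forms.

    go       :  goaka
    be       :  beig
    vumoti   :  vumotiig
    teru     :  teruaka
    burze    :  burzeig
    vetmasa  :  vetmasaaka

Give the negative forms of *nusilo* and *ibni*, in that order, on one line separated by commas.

Looking at the last vowel of each stem: -ig when the last vowel of the stem is a front vowel (*be*, *vumoti*, *burze*); -aka when the last vowel of the stem is a back vowel (*go*, *teru*, *vetmasa*).
The last vowel of *nusilo* is /o/, which is a back vowel, so the suffix is -aka, giving *nusiloaka*.
Since the last vowel of *ibni* is /i/ (a front vowel), it takes -ig, giving *ibniig*.

nusiloaka, ibniig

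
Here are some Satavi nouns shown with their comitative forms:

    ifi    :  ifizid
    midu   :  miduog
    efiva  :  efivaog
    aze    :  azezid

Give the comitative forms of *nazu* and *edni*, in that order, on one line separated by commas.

nazuog, ednizid

The suffix is conditioned by the last vowel: -zid when the last vowel of the stem is a front vowel (*ifi*, *aze*); -og when the last vowel of the stem is a back vowel (*midu*, *efiva*).
Since the last vowel of *nazu* is /u/ (a back vowel), it takes -og, giving *nazuog*.
*edni* — last vowel /i/ (a front vowel) → -zid → *ednizid*.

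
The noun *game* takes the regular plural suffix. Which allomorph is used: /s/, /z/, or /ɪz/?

/z/

The stem *game* ends in a voiced non-sibilant sound.
The plural suffix surfaces as /ɪz/ after sibilants, /s/ after other voiceless consonants, and /z/ after other voiced sounds.
So the plural -s on *game* is pronounced /z/.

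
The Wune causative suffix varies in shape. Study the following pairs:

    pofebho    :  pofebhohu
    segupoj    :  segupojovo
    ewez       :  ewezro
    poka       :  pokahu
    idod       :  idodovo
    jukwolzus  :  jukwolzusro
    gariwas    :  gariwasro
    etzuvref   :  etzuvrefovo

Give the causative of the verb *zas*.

zasro

Looking at the final sound of each stem: -ro when the stem ends in a sibilant (*ewez*, *jukwolzus*, *gariwas*); -ovo when the stem ends in a non-sibilant consonant (*segupoj*, *idod*, *etzuvref*); -hu when the stem ends in a vowel (*pofebho*, *poka*).
Since the final sound of *zas* is /s/ (a sibilant), it takes -ro, giving *zasro*.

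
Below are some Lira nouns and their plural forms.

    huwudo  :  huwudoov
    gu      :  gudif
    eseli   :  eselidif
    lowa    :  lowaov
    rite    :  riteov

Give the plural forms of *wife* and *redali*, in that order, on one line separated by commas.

wifeov, redalidif

Looking at the last vowel of each stem: -dif when the last vowel of the stem is a high vowel (*gu*, *eseli*); -ov when the last vowel of the stem is a non-high vowel (*huwudo*, *lowa*, *rite*).
The last vowel of *wife* is /e/, which is a non-high vowel, so the suffix is -ov, giving *wifeov*.
Since the last vowel of *redali* is /i/ (a high vowel), it takes -dif, giving *redalidif*.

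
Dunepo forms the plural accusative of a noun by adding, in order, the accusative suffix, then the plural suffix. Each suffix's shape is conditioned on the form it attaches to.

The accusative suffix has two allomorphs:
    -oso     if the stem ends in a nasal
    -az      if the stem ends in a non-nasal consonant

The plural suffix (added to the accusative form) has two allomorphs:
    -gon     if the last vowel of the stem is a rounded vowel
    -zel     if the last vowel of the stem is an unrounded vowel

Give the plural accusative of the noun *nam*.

namosogon

*nam*: final consonant = /m/, a nasal → -oso → *namoso*.
The last vowel of the accusative form *namoso* is /o/, which is a rounded vowel, so the plural suffix is -gon, giving *namosogon*.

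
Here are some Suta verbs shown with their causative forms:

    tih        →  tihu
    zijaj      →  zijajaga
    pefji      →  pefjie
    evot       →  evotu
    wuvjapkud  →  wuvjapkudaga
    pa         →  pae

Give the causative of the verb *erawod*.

erawodaga

The suffix is conditioned by the final sound: -u when the stem ends in a voiceless consonant (*tih*, *evot*); -aga when the stem ends in a voiced consonant (*zijaj*, *wuvjapkud*); -e when the stem ends in a vowel (*pefji*, *pa*).
*erawod* — final sound /d/ (a voiced consonant) → -aga → *erawodaga*.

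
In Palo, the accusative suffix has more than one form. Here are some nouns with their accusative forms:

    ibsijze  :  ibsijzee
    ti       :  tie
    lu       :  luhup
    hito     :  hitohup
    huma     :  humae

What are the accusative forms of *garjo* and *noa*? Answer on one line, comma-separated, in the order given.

garjohup, noae

Looking at the last vowel of each stem: -hup when the last vowel of the stem is a rounded vowel (*lu*, *hito*); -e when the last vowel of the stem is an unrounded vowel (*ibsijze*, *ti*, *huma*).
Since the last vowel of *garjo* is /o/ (a rounded vowel), it takes -hup, giving *garjohup*.
*noa*: last vowel = /a/, an unrounded vowel → -e → *noae*.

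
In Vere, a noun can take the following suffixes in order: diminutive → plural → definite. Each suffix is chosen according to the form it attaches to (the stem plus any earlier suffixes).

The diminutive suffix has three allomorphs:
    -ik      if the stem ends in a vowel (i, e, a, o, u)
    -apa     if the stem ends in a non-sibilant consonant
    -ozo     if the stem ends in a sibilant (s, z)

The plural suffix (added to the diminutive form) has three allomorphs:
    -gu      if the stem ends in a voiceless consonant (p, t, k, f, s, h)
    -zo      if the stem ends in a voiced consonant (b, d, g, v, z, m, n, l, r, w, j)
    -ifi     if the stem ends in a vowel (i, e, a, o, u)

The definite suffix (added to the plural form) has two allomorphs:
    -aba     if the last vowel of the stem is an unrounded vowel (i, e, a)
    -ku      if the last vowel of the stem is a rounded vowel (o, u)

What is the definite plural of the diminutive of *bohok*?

The final sound of *bohok* is /k/, which is a non-sibilant consonant, so the diminutive suffix is -apa, giving *bohokapa*.
Since the final sound of the diminutive form *bohokapa* is /a/ (a vowel), it takes -ifi, giving *bohokapaifi*.
The last vowel of the plural form *bohokapaifi* is /i/, which is an unrounded vowel, so the definite suffix is -aba, giving *bohokapaifiaba*.

bohokapaifiaba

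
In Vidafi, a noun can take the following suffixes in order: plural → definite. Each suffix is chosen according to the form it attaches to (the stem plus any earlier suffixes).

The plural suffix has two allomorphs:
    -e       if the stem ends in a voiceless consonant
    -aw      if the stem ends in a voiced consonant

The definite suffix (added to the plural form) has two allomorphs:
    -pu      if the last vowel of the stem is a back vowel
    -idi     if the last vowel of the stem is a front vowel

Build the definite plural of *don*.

donawpu

*don* — final consonant /n/ (voiced) → -aw → *donaw*.
Since the last vowel of the plural form *donaw* is /a/ (a back vowel), it takes -pu, giving *donawpu*.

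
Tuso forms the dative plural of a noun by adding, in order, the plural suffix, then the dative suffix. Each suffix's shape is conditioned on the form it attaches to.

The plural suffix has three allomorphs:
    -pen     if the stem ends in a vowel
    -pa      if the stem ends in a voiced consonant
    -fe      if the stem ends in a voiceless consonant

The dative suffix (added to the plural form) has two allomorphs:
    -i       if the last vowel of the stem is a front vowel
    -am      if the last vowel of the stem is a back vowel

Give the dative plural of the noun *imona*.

imonapeni

*imona* — final sound /a/ (a vowel) → -pen → *imonapen*.
The last vowel of the plural form *imonapen* is /e/, which is a front vowel, so the dative suffix is -i, giving *imonapeni*.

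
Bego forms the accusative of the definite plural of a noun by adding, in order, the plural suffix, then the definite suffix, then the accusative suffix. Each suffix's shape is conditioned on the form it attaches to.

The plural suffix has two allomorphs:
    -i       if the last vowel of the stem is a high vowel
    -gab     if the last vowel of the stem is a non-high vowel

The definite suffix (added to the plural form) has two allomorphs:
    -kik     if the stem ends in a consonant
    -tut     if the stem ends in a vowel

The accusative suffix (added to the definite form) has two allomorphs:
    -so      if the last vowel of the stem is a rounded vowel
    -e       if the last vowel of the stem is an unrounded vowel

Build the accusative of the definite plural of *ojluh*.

ojluhitutso

Since the last vowel of *ojluh* is /u/ (a high vowel), it takes -i, giving *ojluhi*.
Since the final sound of the plural form *ojluhi* is /i/ (a vowel), it takes -tut, giving *ojluhitut*.
The definite form *ojluhitut* — last vowel /u/ (a rounded vowel) → -so → *ojluhitutso*.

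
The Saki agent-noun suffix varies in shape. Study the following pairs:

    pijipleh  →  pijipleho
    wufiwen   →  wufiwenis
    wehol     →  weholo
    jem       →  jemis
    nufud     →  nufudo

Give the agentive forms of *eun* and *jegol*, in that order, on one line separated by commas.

eunis, jegolo

The pattern is nasality of the final consonant: -is when the stem ends in a nasal (*wufiwen*, *jem*); -o when the stem ends in a non-nasal consonant (*pijipleh*, *wehol*, *nufud*).
Since the final consonant of *eun* is /n/ (a nasal), it takes -is, giving *eunis*.
The final consonant of *jegol* is /l/, which is non-nasal, so the suffix is -o, giving *jegolo*.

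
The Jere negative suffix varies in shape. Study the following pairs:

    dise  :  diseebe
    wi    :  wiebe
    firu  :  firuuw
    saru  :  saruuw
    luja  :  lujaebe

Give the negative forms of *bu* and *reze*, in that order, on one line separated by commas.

Looking at the last vowel of each stem: -uw when the last vowel of the stem is a rounded vowel (*firu*, *saru*); -ebe when the last vowel of the stem is an unrounded vowel (*dise*, *wi*, *luja*).
*bu* — last vowel /u/ (a rounded vowel) → -uw → *buuw*.
The last vowel of *reze* is /e/, which is an unrounded vowel, so the suffix is -ebe, giving *rezeebe*.

buuw, rezeebe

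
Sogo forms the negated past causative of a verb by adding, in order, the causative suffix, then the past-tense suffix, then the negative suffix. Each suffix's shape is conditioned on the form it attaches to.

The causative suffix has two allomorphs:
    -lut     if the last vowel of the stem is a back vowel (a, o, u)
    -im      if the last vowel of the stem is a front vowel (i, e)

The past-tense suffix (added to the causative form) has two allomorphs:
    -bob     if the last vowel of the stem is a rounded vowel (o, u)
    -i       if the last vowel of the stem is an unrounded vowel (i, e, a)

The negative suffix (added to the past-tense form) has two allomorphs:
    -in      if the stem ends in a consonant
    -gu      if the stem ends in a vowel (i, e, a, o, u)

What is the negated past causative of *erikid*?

erikidimigu

*erikid*: last vowel = /i/, a front vowel → -im → *erikidim*.
The causative form *erikidim* — last vowel /i/ (an unrounded vowel) → -i → *erikidimi*.
Since the final sound of the past-tense form *erikidimi* is /i/ (a vowel), it takes -gu, giving *erikidimigu*.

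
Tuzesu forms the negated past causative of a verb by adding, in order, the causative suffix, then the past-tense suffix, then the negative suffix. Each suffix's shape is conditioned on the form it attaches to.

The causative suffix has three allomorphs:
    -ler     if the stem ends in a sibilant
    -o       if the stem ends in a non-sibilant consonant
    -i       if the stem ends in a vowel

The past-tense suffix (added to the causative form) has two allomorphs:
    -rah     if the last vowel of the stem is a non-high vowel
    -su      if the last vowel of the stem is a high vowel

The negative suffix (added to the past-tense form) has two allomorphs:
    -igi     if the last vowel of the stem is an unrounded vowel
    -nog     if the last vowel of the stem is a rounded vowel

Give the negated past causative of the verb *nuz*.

*nuz* — final sound /z/ (a sibilant) → -ler → *nuzler*.
The last vowel of the causative form *nuzler* is /e/, which is a non-high vowel, so the past-tense suffix is -rah, giving *nuzlerrah*.
The past-tense form *nuzlerrah*: last vowel = /a/, an unrounded vowel → -igi → *nuzlerrahigi*.

nuzlerrahigi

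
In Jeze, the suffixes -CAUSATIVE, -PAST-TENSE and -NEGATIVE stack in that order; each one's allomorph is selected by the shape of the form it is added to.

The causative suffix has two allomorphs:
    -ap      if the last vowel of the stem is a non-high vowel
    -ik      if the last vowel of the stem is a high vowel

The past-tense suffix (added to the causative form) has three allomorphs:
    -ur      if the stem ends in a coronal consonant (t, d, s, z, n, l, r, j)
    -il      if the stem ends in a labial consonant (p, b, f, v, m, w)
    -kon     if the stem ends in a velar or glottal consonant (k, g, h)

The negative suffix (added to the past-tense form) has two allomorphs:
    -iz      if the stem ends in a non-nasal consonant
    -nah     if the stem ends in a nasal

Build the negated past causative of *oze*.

ozeapiliz

Since the last vowel of *oze* is /e/ (a non-high vowel), it takes -ap, giving *ozeap*.
The causative form *ozeap* — final consonant /p/ (labial) → -il → *ozeapil*.
The past-tense form *ozeapil* — final consonant /l/ (non-nasal) → -iz → *ozeapiliz*.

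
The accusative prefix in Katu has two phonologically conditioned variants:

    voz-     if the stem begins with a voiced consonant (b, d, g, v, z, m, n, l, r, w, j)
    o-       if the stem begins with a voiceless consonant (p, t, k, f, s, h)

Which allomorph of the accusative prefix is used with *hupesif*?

The first consonant of *hupesif* is /h/, which is voiceless, so the prefix is o-.

o-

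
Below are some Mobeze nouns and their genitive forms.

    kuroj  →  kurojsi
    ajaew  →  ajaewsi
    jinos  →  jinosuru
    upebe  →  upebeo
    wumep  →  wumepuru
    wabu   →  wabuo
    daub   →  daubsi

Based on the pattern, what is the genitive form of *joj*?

jojsi

The suffix is conditioned by the final sound: -uru when the stem ends in a voiceless consonant (*jinos*, *wumep*); -si when the stem ends in a voiced consonant (*kuroj*, *ajaew*, *daub*); -o when the stem ends in a vowel (*upebe*, *wabu*).
The final sound of *joj* is /j/, which is a voiced consonant, so the suffix is -si, giving *jojsi*.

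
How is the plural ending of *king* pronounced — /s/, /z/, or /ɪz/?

The stem *king* ends in a voiced non-sibilant sound.
The plural suffix surfaces as /ɪz/ after sibilants, /s/ after other voiceless consonants, and /z/ after other voiced sounds.
So the plural -s on *king* is pronounced /z/.

/z/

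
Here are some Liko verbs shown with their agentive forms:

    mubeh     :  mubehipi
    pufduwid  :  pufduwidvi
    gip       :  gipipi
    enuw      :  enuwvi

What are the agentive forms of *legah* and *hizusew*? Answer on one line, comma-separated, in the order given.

The pattern is voicing of the final consonant: -ipi when the stem ends in a voiceless consonant (*mubeh*, *gip*); -vi when the stem ends in a voiced consonant (*pufduwid*, *enuw*).
Since the final consonant of *legah* is /h/ (voiceless), it takes -ipi, giving *legahipi*.
*hizusew*: final consonant = /w/, voiced → -vi → *hizusewvi*.

legahipi, hizusewvi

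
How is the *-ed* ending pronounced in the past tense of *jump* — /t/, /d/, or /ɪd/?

/t/

The stem *jump* ends in a voiceless consonant other than /t/.
The -ed suffix is realized as /ɪd/ after /t, d/; as /t/ after other voiceless consonants; and as /d/ after other voiced sounds.
So -ed on *jump* is pronounced /t/.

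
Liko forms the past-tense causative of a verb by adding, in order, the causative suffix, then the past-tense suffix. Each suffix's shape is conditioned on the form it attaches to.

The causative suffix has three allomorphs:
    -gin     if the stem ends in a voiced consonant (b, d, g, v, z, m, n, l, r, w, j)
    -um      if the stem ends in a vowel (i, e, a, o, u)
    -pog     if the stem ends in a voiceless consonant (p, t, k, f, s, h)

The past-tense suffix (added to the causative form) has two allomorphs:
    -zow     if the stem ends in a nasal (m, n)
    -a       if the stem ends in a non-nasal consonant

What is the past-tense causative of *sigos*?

sigospoga

*sigos* — final sound /s/ (a voiceless consonant) → -pog → *sigospog*.
The causative form *sigospog* — final consonant /g/ (non-nasal) → -a → *sigospoga*.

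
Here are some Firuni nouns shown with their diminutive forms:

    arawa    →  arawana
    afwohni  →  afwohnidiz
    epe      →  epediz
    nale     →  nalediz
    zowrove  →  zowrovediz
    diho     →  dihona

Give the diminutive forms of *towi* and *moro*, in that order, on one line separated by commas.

towidiz, morona

Looking at the last vowel of each stem: -diz when the last vowel of the stem is a front vowel (*afwohni*, *epe*, *nale*, *zowrove*); -na when the last vowel of the stem is a back vowel (*arawa*, *diho*).
*towi* — last vowel /i/ (a front vowel) → -diz → *towidiz*.
Since the last vowel of *moro* is /o/ (a back vowel), it takes -na, giving *morona*.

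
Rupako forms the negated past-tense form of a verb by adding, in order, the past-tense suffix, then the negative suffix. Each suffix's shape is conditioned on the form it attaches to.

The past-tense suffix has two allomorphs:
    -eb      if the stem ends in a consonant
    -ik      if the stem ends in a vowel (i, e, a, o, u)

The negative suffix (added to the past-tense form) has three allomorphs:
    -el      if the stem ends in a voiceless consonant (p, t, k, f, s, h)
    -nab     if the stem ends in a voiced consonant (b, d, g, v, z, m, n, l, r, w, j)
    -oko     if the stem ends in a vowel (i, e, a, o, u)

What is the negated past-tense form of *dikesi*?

dikesiikel

*dikesi*: final sound = /i/, a vowel → -ik → *dikesiik*.
The past-tense form *dikesiik* — final sound /k/ (a voiceless consonant) → -el → *dikesiikel*.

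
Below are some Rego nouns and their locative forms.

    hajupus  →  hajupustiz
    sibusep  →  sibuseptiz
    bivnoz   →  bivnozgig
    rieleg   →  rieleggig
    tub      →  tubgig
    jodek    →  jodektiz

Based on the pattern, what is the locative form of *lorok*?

loroktiz

The pattern is voicing of the final consonant: -tiz when the stem ends in a voiceless consonant (*hajupus*, *sibusep*, *jodek*); -gig when the stem ends in a voiced consonant (*bivnoz*, *rieleg*, *tub*).
*lorok* — final consonant /k/ (voiceless) → -tiz → *loroktiz*.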